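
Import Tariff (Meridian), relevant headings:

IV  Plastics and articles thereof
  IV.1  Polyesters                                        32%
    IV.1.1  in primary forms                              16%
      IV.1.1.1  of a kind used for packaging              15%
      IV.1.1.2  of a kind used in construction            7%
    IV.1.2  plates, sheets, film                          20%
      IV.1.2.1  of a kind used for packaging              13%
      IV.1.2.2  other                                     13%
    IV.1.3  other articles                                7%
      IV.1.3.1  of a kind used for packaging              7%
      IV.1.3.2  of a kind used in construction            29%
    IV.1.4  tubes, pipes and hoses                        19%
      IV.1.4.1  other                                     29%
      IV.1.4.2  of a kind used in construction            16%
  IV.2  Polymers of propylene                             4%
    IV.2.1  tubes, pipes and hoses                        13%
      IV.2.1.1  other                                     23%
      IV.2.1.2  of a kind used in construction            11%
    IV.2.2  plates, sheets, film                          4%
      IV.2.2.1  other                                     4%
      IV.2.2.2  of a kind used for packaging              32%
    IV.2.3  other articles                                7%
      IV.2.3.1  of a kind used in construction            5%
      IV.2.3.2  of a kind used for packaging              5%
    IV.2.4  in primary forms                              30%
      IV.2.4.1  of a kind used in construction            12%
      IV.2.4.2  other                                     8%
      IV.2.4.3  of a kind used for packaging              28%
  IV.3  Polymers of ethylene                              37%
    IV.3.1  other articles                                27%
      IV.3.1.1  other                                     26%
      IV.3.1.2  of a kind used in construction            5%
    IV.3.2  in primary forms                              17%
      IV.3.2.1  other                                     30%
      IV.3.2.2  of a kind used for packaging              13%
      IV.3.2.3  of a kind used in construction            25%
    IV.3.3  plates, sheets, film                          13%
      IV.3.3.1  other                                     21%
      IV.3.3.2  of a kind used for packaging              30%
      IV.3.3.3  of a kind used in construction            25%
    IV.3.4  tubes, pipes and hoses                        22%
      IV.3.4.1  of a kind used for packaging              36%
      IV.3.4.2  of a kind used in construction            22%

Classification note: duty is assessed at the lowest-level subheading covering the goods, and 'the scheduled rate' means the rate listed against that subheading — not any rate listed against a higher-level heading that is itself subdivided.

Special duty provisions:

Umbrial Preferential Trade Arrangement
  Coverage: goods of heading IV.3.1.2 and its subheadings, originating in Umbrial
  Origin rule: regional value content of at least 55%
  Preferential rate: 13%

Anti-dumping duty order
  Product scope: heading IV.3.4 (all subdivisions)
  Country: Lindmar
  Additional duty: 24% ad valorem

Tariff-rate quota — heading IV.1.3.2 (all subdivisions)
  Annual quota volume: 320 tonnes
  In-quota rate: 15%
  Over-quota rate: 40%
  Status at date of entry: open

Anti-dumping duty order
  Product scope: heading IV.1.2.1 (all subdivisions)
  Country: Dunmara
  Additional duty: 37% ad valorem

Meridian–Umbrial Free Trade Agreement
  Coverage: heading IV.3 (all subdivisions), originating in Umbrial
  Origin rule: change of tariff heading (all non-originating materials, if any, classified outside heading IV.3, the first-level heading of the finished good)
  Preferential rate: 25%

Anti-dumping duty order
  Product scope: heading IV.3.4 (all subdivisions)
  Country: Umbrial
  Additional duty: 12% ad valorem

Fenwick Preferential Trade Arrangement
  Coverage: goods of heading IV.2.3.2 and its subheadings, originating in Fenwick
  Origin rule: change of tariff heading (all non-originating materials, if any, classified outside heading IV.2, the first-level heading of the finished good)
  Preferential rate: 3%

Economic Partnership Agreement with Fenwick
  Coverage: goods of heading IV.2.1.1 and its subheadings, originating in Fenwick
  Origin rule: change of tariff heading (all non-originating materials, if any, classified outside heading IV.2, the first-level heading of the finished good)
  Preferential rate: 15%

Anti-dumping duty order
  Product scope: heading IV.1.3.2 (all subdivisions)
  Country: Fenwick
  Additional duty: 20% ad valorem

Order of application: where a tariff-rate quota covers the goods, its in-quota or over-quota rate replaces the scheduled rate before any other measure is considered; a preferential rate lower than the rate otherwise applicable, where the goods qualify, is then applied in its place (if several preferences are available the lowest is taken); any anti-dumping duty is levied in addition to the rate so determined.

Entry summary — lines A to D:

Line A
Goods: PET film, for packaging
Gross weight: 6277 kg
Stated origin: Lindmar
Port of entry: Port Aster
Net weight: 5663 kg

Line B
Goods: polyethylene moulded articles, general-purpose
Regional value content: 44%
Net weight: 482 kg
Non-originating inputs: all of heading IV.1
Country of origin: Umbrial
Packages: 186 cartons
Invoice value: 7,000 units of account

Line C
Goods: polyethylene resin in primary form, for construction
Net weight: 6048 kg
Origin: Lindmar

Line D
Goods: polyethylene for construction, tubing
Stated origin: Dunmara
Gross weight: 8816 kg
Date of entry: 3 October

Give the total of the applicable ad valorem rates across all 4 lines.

85%

Line A: PET → IV.1; film → IV.1.2; for packaging → IV.1.2.1. Scheduled 13%. No special measure applies. → 13%.
Line B: polyethylene → IV.3; moulded articles → IV.3.1; general-purpose → IV.3.1.1. Scheduled 26%. Umbrial agreement on IV.3.1.2: IV.3.1.1 not covered; Umbrial agreement on IV.3: CTH met → 25% available; preferential 25%. → 25%.
Line C: polyethylene → IV.3; resin in primary form → IV.3.2; for construction → IV.3.2.3. Scheduled 25%. No special measure applies. → 25%.
Line D: polyethylene → IV.3; tubing → IV.3.4; for construction → IV.3.4.2. Scheduled 22%. No special measure applies. → 22%.
Sum: 13% + 25% + 25% + 22% = 85%.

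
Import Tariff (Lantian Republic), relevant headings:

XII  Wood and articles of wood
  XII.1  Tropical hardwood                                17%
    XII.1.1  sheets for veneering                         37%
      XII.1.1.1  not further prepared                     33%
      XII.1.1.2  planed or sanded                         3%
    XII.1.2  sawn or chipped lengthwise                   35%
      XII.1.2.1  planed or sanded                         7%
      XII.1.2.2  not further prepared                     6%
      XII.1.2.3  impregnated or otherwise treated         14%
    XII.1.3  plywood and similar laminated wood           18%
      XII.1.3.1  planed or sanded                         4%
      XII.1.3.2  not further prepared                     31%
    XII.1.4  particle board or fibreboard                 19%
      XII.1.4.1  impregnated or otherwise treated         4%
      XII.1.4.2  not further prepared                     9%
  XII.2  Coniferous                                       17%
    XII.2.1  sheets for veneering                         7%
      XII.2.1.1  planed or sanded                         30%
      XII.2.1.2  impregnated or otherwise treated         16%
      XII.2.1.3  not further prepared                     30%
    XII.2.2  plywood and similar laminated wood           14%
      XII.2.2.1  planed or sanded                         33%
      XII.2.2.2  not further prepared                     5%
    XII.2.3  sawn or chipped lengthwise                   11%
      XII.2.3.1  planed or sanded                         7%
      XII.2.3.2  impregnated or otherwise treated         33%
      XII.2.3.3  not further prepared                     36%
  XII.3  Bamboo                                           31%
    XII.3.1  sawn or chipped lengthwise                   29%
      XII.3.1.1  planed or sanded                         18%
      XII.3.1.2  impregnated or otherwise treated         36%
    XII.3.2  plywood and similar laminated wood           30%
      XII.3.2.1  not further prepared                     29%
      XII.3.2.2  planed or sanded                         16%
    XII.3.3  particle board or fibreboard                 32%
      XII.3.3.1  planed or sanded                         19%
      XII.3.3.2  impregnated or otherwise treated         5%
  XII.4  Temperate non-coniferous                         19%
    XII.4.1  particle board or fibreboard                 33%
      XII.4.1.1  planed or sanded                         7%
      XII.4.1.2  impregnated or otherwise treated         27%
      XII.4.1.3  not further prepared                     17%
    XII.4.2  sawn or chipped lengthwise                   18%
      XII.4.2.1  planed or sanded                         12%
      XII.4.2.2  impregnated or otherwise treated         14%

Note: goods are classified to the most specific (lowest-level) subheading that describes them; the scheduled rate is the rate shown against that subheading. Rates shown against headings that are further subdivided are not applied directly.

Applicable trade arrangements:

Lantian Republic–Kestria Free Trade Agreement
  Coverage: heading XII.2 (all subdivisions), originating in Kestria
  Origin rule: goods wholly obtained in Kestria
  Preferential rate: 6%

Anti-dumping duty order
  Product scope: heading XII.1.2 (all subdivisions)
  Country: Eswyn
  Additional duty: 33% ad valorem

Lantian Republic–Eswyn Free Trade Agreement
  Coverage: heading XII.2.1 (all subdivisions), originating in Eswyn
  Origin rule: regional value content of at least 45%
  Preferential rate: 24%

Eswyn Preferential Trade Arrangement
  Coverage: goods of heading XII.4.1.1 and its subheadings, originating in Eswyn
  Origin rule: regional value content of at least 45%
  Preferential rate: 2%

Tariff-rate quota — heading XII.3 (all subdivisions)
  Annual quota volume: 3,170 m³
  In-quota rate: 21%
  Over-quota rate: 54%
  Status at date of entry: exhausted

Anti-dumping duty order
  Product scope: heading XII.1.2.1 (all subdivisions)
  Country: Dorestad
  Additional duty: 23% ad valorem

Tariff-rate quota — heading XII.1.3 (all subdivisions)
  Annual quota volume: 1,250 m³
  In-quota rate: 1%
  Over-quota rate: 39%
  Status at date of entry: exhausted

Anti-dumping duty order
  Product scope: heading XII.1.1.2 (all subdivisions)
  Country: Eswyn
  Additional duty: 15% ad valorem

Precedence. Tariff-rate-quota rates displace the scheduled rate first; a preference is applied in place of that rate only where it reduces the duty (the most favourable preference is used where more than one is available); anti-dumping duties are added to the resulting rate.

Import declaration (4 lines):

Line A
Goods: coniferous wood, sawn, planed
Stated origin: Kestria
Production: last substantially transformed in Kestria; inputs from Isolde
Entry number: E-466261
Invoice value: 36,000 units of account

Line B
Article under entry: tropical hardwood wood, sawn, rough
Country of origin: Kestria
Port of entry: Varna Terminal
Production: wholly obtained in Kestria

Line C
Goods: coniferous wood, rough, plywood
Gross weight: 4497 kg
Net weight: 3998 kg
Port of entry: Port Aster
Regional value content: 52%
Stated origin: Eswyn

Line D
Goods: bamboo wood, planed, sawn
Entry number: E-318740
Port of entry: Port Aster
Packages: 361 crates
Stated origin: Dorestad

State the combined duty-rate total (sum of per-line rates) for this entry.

Line A: coniferous → XII.2; sawn → XII.2.3; planed → XII.2.3.1. Scheduled 7%. Kestria agreement on XII.2: not wholly obtained. → 7%.
Line B: tropical hardwood → XII.1; sawn → XII.1.2; rough → XII.1.2.2. Scheduled 6%. Kestria agreement on XII.2: XII.1.2.2 not covered. → 6%.
Line C: coniferous → XII.2; plywood → XII.2.2; rough → XII.2.2.2. Scheduled 5%. Eswyn agreement on XII.2.1: XII.2.2.2 not covered; Eswyn agreement on XII.4.1.1: XII.2.2.2 not covered. → 5%.
Line D: bamboo → XII.3; sawn → XII.3.1; planed → XII.3.1.1. Scheduled 18%. quota on XII.3 exhausted → over-quota 54%. → 54%.
Sum: 7% + 6% + 5% + 54% = 72%.

72%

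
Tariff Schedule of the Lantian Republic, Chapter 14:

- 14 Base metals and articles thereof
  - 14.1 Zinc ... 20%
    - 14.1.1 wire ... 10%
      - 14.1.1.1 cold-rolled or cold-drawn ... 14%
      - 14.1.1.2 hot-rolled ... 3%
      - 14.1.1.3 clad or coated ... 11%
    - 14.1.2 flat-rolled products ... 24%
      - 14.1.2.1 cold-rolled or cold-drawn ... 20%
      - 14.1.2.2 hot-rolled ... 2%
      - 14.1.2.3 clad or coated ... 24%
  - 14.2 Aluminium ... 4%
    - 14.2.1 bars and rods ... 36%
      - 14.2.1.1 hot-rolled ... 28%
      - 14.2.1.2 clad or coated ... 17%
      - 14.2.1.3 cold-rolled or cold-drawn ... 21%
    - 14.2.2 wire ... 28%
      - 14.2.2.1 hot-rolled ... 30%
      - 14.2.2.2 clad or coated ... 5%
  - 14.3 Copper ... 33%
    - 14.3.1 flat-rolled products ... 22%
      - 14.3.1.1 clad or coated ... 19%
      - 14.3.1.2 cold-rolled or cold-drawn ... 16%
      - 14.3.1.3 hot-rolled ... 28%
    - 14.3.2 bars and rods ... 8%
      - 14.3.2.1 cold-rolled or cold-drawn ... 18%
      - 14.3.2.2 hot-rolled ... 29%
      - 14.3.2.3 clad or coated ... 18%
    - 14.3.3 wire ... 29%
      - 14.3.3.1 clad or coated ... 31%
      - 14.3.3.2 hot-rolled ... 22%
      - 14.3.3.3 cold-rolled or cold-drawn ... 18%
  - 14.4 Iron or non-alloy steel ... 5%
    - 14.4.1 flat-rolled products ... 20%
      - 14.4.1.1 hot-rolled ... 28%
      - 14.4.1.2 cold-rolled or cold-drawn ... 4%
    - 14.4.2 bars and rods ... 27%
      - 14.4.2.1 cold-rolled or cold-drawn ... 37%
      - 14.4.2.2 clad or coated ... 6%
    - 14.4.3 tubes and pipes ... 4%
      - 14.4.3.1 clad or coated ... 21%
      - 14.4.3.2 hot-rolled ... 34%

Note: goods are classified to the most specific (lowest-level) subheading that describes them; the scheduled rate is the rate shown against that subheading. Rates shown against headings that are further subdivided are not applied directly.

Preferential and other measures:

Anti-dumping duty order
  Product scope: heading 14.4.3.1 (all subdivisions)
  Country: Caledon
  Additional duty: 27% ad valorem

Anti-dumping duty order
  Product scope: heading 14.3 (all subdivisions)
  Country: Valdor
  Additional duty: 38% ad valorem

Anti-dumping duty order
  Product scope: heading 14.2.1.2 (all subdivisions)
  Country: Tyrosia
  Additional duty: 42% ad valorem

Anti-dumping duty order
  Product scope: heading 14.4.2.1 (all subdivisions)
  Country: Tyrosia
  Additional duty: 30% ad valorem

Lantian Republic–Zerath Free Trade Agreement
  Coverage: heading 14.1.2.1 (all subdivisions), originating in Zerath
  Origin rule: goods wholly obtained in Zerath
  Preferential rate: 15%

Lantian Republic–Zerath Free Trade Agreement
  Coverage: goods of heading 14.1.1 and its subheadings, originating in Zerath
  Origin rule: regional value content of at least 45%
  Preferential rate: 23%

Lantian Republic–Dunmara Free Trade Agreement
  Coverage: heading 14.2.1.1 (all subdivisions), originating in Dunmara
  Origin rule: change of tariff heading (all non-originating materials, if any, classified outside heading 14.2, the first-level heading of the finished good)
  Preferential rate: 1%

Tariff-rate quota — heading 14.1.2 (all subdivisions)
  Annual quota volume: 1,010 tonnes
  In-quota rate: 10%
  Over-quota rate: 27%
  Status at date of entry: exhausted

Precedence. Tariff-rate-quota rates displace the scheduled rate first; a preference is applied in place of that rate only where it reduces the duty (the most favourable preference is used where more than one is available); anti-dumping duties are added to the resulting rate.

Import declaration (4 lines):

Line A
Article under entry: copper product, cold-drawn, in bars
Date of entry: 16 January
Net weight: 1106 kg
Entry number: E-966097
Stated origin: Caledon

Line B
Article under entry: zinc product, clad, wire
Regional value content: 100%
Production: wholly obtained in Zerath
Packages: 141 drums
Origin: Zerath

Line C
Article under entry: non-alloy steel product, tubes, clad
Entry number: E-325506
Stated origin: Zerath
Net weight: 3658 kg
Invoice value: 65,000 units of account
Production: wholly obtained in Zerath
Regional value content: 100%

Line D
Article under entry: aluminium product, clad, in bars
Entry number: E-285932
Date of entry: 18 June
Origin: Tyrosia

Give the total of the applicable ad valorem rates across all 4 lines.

109%

Line A: copper → 14.3; in bars → 14.3.2; cold-drawn → 14.3.2.1. Scheduled 18%. No special measure applies. → 18%.
Line B: zinc → 14.1; wire → 14.1.1; clad → 14.1.1.3. Scheduled 11%. Zerath agreement on 14.1.2.1: 14.1.1.3 not covered; Zerath agreement on 14.1.1: RVC ≥ 45% → 23% available; preference 23% not lower than 11% → no reduction. → 11%.
Line C: non-alloy steel → 14.4; tubes → 14.4.3; clad → 14.4.3.1. Scheduled 21%. Zerath agreement on 14.1.2.1: 14.4.3.1 not covered; Zerath agreement on 14.1.1: 14.4.3.1 not covered. → 21%.
Line D: aluminium → 14.2; in bars → 14.2.1; clad → 14.2.1.2. Scheduled 17%. anti-dumping (Tyrosia, 14.2.1.2): +42%; total 17% + 42% = 59%. → 59%.
Sum: 18% + 11% + 21% + 59% = 109%.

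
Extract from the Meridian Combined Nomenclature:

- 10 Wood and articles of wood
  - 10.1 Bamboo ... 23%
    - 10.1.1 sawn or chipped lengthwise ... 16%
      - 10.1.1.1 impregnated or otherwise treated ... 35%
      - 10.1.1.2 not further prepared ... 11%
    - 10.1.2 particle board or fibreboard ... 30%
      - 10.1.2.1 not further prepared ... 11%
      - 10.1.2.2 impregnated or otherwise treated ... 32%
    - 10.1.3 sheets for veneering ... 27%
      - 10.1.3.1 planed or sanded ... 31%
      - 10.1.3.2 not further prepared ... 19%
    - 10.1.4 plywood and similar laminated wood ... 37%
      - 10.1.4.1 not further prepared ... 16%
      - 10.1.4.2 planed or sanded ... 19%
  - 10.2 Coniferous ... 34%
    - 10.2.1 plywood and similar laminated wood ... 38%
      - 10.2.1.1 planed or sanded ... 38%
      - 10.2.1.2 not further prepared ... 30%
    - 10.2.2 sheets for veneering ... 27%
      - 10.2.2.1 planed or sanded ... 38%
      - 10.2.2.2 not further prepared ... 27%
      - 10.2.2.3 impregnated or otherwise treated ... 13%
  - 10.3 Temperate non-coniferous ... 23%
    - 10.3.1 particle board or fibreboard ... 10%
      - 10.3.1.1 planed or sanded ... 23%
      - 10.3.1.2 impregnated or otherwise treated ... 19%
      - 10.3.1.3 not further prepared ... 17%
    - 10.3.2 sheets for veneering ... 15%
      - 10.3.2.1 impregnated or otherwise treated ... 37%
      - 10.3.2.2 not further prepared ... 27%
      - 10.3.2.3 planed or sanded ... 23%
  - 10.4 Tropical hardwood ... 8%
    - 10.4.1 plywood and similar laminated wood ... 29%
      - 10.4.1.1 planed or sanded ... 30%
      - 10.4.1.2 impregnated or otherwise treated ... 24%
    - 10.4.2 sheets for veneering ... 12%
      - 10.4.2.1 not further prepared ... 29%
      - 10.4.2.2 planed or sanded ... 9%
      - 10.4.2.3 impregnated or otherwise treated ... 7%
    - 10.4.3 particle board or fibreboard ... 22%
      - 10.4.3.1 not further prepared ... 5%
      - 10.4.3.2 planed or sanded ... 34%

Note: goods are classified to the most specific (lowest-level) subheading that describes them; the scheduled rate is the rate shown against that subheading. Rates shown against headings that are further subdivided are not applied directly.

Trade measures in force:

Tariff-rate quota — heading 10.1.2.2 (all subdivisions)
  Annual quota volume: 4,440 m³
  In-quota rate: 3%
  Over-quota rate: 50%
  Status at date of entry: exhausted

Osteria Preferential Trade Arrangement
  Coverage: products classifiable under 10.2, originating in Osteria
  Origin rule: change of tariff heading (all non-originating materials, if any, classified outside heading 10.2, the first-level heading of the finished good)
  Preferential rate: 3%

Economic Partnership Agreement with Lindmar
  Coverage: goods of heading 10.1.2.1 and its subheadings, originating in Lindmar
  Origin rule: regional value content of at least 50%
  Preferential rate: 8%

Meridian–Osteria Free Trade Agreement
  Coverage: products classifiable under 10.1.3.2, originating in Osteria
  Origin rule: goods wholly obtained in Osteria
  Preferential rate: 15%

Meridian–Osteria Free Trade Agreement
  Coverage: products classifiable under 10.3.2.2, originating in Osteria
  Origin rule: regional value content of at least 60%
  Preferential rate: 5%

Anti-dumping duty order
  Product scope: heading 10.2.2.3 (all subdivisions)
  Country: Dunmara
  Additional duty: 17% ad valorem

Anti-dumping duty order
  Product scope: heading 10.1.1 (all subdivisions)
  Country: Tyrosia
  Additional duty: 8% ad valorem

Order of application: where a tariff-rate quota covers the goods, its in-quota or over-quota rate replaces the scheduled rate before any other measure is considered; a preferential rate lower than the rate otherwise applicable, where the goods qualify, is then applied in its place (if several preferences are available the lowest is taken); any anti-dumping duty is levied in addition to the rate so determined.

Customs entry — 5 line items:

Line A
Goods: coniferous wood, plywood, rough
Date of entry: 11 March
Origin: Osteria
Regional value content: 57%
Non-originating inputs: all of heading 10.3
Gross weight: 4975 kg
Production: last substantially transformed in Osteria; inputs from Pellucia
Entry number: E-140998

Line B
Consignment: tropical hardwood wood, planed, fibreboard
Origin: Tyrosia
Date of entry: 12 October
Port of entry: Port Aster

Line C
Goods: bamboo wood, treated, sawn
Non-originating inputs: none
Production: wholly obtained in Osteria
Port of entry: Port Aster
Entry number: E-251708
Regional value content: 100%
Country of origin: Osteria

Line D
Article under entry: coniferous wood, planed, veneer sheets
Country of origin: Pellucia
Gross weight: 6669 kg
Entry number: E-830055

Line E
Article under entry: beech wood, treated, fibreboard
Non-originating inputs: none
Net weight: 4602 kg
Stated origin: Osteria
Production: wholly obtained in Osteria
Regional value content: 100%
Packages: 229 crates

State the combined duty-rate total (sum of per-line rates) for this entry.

129%

Line A: coniferous → 10.2; plywood → 10.2.1; rough → 10.2.1.2. Scheduled 30%. Osteria agreement on 10.2: CTH met → 3% available; Osteria agreement on 10.1.3.2: 10.2.1.2 not covered; Osteria agreement on 10.3.2.2: 10.2.1.2 not covered; preferential 3%. → 3%.
Line B: tropical hardwood → 10.4; fibreboard → 10.4.3; planed → 10.4.3.2. Scheduled 34%. No special measure applies. → 34%.
Line C: bamboo → 10.1; sawn → 10.1.1; treated → 10.1.1.1. Scheduled 35%. Osteria agreement on 10.2: 10.1.1.1 not covered; Osteria agreement on 10.1.3.2: 10.1.1.1 not covered; Osteria agreement on 10.3.2.2: 10.1.1.1 not covered. → 35%.
Line D: coniferous → 10.2; veneer sheets → 10.2.2; planed → 10.2.2.1. Scheduled 38%. No special measure applies. → 38%.
Line E: beech → 10.3; fibreboard → 10.3.1; treated → 10.3.1.2. Scheduled 19%. Osteria agreement on 10.2: 10.3.1.2 not covered; Osteria agreement on 10.1.3.2: 10.3.1.2 not covered; Osteria agreement on 10.3.2.2: 10.3.1.2 not covered. → 19%.
Sum: 3% + 34% + 35% + 38% + 19% = 129%.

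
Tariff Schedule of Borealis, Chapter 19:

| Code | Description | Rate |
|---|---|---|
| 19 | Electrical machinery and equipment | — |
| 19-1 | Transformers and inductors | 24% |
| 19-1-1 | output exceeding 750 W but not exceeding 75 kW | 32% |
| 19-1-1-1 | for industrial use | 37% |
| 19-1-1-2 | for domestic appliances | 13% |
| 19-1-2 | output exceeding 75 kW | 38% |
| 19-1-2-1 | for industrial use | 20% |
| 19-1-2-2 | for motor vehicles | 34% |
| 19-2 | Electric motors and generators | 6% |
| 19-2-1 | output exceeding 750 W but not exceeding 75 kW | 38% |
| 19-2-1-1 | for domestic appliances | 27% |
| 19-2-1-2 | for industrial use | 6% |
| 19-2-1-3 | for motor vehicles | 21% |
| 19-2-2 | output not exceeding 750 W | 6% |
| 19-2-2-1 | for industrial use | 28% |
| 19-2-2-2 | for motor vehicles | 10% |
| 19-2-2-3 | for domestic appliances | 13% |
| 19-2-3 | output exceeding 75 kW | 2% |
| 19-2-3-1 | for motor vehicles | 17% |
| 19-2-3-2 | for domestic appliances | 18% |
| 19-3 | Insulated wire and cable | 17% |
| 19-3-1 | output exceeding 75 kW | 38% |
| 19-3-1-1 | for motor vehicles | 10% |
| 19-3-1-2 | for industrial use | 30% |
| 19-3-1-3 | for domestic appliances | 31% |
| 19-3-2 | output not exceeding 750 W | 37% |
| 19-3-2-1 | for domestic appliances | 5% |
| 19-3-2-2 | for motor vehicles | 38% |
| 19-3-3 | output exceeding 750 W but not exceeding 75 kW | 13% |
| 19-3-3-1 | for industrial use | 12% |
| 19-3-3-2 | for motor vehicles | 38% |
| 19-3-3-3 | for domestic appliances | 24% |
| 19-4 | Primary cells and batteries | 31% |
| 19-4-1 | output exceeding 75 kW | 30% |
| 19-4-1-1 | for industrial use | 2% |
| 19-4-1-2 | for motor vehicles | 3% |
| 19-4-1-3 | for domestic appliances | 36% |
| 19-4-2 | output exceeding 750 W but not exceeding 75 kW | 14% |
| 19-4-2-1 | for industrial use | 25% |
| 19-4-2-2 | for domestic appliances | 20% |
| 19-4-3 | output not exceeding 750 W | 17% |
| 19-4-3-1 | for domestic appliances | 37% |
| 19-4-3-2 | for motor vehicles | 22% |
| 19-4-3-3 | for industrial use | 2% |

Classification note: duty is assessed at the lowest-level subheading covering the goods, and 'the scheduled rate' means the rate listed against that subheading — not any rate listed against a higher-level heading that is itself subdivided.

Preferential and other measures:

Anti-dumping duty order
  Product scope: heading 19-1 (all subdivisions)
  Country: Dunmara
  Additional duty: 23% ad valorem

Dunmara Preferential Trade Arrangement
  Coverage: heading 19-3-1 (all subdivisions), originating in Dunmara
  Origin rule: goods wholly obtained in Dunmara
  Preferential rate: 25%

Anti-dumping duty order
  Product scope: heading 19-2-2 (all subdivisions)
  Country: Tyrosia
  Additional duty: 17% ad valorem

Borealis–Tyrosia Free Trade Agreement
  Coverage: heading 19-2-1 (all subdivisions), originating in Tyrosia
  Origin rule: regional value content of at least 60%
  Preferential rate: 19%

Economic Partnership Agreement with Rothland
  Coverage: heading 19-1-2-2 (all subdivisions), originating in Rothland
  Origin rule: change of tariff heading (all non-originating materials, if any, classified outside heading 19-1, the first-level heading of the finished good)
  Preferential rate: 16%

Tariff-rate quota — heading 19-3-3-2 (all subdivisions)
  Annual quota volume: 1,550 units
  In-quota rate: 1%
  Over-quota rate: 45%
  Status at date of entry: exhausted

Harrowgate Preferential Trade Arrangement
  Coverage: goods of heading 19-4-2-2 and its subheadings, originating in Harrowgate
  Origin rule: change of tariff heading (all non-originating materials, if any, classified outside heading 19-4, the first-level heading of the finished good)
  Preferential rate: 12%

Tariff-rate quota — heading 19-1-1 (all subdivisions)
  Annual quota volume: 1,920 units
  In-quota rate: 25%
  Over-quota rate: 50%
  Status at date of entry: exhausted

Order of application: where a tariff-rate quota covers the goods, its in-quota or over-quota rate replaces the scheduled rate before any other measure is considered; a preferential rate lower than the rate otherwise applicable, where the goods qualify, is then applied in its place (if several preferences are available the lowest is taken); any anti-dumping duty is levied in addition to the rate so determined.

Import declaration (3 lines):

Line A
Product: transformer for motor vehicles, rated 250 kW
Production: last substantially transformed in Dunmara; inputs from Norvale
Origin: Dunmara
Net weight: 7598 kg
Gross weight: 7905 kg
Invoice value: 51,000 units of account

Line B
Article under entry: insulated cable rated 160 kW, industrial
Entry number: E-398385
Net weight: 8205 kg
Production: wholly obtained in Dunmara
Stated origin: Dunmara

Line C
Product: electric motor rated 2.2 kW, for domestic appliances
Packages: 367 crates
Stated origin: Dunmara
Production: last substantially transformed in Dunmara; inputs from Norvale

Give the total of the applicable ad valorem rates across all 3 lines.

Line A: transformer → 19-1; rated 250 kW → 19-1-2; for motor vehicles → 19-1-2-2. Scheduled 34%. Dunmara agreement on 19-3-1: 19-1-2-2 not covered; anti-dumping (Dunmara, 19-1): +23%; total 34% + 23% = 57%. → 57%.
Line B: insulated cable → 19-3; rated 160 kW → 19-3-1; industrial → 19-3-1-2. Scheduled 30%. Dunmara agreement on 19-3-1: wholly obtained → 25% available; preferential 25%. → 25%.
Line C: electric motor → 19-2; rated 2.2 kW → 19-2-1; for domestic appliances → 19-2-1-1. Scheduled 27%. Dunmara agreement on 19-3-1: 19-2-1-1 not covered. → 27%.
Sum: 57% + 25% + 27% = 109%.

109%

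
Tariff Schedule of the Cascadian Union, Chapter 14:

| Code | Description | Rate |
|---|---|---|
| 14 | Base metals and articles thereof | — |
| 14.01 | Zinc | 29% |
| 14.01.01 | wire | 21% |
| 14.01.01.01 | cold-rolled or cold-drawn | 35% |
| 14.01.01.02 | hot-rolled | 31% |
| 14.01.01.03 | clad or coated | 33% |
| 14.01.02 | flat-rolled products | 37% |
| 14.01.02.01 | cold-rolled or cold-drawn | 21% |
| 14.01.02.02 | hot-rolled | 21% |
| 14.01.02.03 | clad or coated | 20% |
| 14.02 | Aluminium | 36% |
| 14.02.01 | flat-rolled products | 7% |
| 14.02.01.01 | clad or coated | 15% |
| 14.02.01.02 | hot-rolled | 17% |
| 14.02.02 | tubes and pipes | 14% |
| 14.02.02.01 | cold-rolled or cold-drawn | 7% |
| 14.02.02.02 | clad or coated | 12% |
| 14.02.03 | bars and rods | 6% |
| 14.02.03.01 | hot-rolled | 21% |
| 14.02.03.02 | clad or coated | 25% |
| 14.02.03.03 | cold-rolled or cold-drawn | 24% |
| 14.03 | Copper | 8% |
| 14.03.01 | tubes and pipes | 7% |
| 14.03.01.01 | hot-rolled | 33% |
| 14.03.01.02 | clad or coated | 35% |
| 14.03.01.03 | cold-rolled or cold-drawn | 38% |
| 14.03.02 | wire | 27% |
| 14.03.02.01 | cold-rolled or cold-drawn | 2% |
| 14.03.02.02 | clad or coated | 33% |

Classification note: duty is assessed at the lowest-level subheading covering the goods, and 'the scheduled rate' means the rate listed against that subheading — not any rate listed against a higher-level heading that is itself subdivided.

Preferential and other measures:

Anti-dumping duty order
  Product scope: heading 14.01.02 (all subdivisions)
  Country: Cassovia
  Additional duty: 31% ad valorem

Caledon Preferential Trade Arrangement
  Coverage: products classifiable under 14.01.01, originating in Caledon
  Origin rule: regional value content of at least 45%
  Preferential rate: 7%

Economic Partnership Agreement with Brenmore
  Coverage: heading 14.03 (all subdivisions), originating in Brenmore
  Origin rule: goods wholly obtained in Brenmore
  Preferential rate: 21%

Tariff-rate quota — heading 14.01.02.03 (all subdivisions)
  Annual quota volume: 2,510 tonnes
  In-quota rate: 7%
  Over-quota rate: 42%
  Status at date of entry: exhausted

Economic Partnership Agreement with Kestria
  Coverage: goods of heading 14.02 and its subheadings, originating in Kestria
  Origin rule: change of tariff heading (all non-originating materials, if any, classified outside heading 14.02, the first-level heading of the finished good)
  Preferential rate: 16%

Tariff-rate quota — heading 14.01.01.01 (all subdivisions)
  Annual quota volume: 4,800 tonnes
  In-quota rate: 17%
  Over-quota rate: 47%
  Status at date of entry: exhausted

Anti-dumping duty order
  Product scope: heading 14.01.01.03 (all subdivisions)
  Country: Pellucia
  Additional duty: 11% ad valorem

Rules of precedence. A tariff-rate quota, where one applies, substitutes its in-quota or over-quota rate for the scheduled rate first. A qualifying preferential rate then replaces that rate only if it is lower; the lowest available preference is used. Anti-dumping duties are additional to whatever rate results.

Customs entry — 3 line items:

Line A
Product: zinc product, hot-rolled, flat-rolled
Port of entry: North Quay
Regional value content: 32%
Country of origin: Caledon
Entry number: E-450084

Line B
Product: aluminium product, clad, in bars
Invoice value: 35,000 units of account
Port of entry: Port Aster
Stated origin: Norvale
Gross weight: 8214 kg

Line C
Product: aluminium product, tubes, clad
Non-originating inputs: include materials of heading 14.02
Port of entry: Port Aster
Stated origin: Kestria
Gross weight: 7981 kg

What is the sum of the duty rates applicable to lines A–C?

Line A: zinc → 14.01; flat-rolled → 14.01.02; hot-rolled → 14.01.02.02. Scheduled 21%. Caledon agreement on 14.01.01: 14.01.02.02 not covered. → 21%.
Line B: aluminium → 14.02; in bars → 14.02.03; clad → 14.02.03.02. Scheduled 25%. No special measure applies. → 25%.
Line C: aluminium → 14.02; tubes → 14.02.02; clad → 14.02.02.02. Scheduled 12%. Kestria agreement on 14.02: CTH not met. → 12%.
Sum: 21% + 25% + 12% = 58%.

58%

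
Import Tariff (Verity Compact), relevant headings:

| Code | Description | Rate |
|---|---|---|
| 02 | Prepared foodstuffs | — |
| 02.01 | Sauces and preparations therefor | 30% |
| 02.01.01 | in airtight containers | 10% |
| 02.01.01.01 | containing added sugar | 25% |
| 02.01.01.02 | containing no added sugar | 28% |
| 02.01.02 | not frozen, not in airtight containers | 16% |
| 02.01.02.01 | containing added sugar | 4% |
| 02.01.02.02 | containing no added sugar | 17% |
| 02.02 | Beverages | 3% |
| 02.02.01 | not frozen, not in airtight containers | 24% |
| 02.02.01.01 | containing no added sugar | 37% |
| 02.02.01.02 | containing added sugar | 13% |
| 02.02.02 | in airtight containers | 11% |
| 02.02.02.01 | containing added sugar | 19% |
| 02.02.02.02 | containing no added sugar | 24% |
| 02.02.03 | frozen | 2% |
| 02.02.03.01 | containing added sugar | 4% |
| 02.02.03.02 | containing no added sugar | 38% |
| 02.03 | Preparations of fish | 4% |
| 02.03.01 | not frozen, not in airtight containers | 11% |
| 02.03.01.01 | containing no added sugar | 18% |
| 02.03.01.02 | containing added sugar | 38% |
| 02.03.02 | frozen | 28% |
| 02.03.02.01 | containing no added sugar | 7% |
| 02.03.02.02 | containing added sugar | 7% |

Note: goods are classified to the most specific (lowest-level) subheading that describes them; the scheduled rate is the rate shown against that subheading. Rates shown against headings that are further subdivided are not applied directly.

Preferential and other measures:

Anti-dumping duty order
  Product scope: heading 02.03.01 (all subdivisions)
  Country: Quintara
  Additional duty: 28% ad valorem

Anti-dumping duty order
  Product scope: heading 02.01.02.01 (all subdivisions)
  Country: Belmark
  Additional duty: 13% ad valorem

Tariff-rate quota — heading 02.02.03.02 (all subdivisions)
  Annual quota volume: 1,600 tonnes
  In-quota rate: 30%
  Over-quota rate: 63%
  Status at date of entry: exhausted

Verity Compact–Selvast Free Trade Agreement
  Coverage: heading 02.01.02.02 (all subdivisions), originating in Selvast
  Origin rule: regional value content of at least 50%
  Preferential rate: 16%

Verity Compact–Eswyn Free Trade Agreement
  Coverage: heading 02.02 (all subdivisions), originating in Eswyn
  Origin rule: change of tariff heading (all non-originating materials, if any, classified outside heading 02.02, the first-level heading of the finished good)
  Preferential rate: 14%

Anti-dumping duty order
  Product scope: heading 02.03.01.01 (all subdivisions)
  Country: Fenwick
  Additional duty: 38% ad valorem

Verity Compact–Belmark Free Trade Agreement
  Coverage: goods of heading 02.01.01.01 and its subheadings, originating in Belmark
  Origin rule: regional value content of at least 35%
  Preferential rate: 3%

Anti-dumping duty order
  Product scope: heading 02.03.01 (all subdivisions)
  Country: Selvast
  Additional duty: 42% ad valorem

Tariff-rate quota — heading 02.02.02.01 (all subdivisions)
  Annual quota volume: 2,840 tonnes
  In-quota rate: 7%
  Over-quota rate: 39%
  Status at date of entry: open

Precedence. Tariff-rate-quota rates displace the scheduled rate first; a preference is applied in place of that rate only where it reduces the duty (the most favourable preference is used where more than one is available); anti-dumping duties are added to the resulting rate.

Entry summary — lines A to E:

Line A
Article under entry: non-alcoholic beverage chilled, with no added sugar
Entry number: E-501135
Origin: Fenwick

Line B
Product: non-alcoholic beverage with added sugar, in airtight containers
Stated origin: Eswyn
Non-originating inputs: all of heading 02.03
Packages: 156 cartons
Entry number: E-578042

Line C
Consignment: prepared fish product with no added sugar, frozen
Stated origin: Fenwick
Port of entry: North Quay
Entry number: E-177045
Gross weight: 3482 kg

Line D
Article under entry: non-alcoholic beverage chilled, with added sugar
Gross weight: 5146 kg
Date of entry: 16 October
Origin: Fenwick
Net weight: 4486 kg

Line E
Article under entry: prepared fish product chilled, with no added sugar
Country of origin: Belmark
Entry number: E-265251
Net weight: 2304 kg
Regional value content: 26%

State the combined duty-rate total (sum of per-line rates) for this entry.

82%

Line A: non-alcoholic beverage → 02.02; chilled → 02.02.01; with no added sugar → 02.02.01.01. Scheduled 37%. No special measure applies. → 37%.
Line B: non-alcoholic beverage → 02.02; in airtight containers → 02.02.02; with added sugar → 02.02.02.01. Scheduled 19%. quota on 02.02.02.01 open → in-quota 7%; Eswyn agreement on 02.02: CTH met → 14% available; preference 14% not lower than 7% → no reduction. → 7%.
Line C: prepared fish product → 02.03; frozen → 02.03.02; with no added sugar → 02.03.02.01. Scheduled 7%. No special measure applies. → 7%.
Line D: non-alcoholic beverage → 02.02; chilled → 02.02.01; with added sugar → 02.02.01.02. Scheduled 13%. No special measure applies. → 13%.
Line E: prepared fish product → 02.03; chilled → 02.03.01; with no added sugar → 02.03.01.01. Scheduled 18%. Belmark agreement on 02.01.01.01: 02.03.01.01 not covered. → 18%.
Sum: 37% + 7% + 7% + 13% + 18% = 82%.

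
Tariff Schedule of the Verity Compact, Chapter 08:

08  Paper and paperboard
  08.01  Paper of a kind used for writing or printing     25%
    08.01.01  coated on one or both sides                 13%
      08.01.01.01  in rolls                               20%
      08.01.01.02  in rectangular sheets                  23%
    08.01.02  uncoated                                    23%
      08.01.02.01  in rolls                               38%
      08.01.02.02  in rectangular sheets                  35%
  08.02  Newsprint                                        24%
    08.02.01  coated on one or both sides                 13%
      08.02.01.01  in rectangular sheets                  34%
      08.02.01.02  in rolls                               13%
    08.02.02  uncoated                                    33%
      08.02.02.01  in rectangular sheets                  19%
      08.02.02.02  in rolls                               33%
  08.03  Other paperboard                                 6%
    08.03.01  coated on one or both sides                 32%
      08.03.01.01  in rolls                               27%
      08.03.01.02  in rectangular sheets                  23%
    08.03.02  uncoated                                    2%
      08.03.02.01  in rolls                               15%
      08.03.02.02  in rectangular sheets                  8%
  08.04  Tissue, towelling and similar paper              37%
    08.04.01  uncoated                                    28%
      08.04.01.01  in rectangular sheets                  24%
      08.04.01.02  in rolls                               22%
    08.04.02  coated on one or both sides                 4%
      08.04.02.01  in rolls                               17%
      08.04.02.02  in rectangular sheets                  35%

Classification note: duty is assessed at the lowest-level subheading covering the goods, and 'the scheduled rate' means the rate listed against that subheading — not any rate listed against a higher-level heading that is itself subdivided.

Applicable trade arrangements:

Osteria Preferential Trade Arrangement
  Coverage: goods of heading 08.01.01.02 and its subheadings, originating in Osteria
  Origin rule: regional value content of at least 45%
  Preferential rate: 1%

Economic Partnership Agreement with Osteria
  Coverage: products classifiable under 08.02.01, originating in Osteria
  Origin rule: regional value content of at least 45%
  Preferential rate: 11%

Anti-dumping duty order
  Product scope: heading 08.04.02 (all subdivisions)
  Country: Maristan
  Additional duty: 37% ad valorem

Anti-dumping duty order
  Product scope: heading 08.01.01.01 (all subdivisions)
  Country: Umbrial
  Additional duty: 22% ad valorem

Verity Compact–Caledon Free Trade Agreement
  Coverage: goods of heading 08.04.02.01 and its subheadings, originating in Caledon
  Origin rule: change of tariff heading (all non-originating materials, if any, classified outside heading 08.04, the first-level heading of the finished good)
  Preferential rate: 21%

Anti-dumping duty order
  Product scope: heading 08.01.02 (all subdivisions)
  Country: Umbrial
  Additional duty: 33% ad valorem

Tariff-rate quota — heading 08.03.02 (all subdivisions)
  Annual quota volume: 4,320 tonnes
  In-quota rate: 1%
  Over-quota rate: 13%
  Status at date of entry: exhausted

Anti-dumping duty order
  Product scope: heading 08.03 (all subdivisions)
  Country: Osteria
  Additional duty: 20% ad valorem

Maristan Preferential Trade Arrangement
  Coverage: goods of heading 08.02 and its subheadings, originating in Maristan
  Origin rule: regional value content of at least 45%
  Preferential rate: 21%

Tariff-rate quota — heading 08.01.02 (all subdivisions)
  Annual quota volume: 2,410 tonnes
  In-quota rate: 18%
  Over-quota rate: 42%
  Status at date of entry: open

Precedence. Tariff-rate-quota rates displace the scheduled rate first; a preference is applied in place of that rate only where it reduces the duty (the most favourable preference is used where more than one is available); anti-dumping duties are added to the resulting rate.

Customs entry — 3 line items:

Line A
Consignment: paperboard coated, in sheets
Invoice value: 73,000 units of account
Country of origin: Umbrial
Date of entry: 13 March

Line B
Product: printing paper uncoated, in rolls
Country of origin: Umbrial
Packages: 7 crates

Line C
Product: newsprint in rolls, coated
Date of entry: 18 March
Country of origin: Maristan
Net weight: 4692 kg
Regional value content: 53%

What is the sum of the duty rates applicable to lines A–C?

Line A: paperboard → 08.03; coated → 08.03.01; in sheets → 08.03.01.02. Scheduled 23%. No special measure applies. → 23%.
Line B: printing paper → 08.01; uncoated → 08.01.02; in rolls → 08.01.02.01. Scheduled 38%. quota on 08.01.02 open → in-quota 18%; anti-dumping (Umbrial, 08.01.02): +33%; total 18% + 33% = 51%. → 51%.
Line C: newsprint → 08.02; coated → 08.02.01; in rolls → 08.02.01.02. Scheduled 13%. Maristan agreement on 08.02: RVC ≥ 45% → 21% available; preference 21% not lower than 13% → no reduction. → 13%.
Sum: 23% + 51% + 13% = 87%.

87%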